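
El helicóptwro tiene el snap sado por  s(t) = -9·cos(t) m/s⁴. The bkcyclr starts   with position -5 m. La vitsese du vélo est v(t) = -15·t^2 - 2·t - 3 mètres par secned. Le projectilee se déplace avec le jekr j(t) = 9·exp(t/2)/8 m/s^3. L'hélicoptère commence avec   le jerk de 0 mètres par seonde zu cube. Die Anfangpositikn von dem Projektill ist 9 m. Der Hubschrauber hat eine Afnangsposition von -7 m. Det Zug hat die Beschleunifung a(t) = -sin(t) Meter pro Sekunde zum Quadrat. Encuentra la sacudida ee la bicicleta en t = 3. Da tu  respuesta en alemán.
Um dies zu lösen, müssen wir 2 Ableitungen unserer Gleichung für die Geschwindigkeit v(t) = -15·t^2 - 2·t - 3 nehmen. Mit d/dt von v(t) finden wir a(t) = -30·t - 2. Durch Ableiten von der Beschleunigung erhalten wir den Ruck: j(t) = -30. Aus der Gleichung für den Ruck j(t) = -30, setzen wir t = 3 ein und erhalten j = -30.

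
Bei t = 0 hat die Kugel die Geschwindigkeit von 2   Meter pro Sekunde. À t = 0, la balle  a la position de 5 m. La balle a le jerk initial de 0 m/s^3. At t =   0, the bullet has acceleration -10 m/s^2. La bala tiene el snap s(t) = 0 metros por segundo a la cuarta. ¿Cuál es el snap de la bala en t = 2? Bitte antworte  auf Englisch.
From the given snap equation s(t) = 0, we substitute t = 2 to get s = 0.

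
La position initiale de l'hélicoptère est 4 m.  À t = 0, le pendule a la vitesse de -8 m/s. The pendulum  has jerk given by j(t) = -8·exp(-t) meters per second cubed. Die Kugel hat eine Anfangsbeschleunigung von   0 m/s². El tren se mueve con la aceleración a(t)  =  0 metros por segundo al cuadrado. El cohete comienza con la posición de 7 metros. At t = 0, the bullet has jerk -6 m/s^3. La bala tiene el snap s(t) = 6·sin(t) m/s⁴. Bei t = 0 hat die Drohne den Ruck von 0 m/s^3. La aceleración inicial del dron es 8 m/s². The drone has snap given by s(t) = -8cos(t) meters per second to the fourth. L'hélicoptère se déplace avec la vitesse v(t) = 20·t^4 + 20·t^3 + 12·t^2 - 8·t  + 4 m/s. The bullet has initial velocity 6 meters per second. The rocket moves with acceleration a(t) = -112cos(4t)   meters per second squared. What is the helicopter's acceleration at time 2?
We must differentiate our velocity equation v(t) = 20·t^4 + 20·t^3 + 12·t^2 - 8·t + 4 1 time. Differentiating velocity, we get acceleration: a(t) = 80·t^3 + 60·t^2 + 24·t - 8. From the given acceleration equation a(t) = 80·t^3 + 60·t^2 + 24·t - 8, we substitute t = 2 to get a = 920.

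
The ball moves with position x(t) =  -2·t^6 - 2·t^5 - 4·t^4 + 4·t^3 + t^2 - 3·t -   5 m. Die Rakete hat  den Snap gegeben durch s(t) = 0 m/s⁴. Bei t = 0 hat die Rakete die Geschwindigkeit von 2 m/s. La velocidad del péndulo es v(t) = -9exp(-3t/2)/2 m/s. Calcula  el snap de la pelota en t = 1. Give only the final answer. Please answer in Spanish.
El snap en t = 1 es s = -1056.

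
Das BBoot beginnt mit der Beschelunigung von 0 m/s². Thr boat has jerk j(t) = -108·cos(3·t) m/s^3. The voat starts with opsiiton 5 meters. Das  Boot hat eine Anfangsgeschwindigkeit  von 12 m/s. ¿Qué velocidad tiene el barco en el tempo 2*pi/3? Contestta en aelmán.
Um dies zu lösen, müssen wir 2 Stammfunktionen unserer Gleichung für den Ruck j(t) = -108·cos(3·t) finden. Das Integral von dem Ruck, mit a(0) = 0, ergibt die Beschleunigung: a(t) = -36·sin(3·t). Durch Integration von der Beschleunigung und Verwendung der Anfangsbedingung v(0) = 12, erhalten wir v(t) = 12·cos(3·t). Mit v(t) = 12·cos(3·t) und Einsetzen von t = 2*pi/3, finden wir v = 12.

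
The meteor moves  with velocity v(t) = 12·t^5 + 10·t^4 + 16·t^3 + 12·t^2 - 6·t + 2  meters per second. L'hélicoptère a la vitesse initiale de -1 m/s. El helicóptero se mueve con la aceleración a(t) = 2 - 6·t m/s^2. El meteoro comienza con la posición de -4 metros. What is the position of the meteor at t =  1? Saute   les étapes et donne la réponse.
The answer is 7.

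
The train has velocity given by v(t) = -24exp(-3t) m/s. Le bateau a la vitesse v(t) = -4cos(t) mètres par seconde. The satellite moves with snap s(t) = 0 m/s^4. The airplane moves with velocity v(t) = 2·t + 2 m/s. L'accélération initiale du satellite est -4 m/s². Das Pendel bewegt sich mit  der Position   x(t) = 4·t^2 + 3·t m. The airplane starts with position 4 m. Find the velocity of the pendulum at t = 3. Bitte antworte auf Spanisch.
Debemos derivar nuestra ecuación de la posición x(t) = 4·t^2 + 3·t 1 vez. Derivando la posición, obtenemos la velocidad: v(t) = 8·t + 3. Tenemos la velocidad v(t) = 8·t + 3. Sustituyendo t = 3: v(3) = 27.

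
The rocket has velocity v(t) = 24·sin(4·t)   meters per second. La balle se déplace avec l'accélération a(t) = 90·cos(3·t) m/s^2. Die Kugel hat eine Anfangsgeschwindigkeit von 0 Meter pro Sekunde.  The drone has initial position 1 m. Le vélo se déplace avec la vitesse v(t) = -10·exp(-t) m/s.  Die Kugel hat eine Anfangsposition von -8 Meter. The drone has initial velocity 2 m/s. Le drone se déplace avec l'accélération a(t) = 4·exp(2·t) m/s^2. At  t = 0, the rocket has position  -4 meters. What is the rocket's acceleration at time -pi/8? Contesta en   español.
Partiendo de la velocidad v(t) = 24·sin(4·t), tomamos 1 derivada. La derivada de la velocidad da la aceleración: a(t) = 96·cos(4·t). De la ecuación de la aceleración a(t) = 96·cos(4·t), sustituimos t = -pi/8 para obtener a = 0.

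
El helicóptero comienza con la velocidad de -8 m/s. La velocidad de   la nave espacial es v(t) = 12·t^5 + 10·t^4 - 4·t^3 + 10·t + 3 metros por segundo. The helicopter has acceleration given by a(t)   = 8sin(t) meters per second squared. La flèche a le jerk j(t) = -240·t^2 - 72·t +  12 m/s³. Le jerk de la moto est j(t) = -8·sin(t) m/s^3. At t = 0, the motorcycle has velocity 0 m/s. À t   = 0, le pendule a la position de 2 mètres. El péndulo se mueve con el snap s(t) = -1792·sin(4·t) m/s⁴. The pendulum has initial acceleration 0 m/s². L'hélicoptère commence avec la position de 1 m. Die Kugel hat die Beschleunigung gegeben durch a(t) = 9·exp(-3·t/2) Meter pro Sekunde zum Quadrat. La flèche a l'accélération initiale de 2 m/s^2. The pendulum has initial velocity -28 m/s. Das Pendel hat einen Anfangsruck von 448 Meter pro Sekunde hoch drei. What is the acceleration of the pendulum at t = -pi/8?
We need to integrate our snap equation s(t) = -1792·sin(4·t) 2 times. The integral of snap is jerk. Using j(0) = 448, we get j(t) = 448·cos(4·t). Integrating jerk and using the initial condition a(0) = 0, we get a(t) = 112·sin(4·t). Using a(t) = 112·sin(4·t) and substituting t = -pi/8, we find a = -112.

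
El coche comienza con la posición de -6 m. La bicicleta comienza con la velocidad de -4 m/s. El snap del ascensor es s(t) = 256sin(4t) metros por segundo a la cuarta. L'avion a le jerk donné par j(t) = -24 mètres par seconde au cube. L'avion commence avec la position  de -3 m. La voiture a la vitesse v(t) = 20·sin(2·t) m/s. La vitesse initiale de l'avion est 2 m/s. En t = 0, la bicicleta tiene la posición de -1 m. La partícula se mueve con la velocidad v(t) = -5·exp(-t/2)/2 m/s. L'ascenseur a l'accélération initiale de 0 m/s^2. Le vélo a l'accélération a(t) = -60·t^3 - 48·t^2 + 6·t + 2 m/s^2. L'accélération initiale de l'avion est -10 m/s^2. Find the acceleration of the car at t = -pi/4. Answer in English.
To solve this, we need to take 1 derivative of our velocity equation v(t) = 20·sin(2·t). Taking d/dt of v(t), we find a(t) = 40·cos(2·t). Using a(t) = 40·cos(2·t) and substituting t = -pi/4, we find a = 0.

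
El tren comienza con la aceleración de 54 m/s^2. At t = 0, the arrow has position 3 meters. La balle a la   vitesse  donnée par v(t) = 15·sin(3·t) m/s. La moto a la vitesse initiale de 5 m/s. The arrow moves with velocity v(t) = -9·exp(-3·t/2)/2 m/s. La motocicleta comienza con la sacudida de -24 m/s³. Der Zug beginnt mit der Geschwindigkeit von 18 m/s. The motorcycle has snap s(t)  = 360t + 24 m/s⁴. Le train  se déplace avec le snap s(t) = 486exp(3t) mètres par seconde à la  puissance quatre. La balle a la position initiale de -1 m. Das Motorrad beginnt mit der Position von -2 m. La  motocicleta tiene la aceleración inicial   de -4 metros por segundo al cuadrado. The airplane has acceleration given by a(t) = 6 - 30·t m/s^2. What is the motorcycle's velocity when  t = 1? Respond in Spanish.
Para resolver esto, necesitamos tomar 3 integrales de nuestra ecuación del snap s(t) = 360·t + 24. La antiderivada del snap, con j(0) = -24, da la sacudida: j(t) = 180·t^2 + 24·t - 24. Integrando la sacudida y usando la condición inicial a(0) = -4, obtenemos a(t) = 60·t^3 + 12·t^2 - 24·t - 4. La integral de la aceleración es la velocidad. Usando v(0) = 5, obtenemos v(t) = 15·t^4 + 4·t^3 - 12·t^2 - 4·t + 5. Usando v(t) = 15·t^4 + 4·t^3 - 12·t^2 - 4·t + 5 y sustituyendo t = 1, encontramos v = 8.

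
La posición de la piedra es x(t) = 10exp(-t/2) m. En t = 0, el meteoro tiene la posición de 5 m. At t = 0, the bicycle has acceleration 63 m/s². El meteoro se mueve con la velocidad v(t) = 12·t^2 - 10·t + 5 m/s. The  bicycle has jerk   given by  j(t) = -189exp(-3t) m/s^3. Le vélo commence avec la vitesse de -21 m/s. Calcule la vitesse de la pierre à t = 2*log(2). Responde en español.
Partiendo de la posición x(t) = 10·exp(-t/2), tomamos 1 derivada. Tomando d/dt de x(t), encontramos v(t) = -5·exp(-t/2). Usando v(t) = -5·exp(-t/2) y sustituyendo t = 2*log(2), encontramos v = -5/2.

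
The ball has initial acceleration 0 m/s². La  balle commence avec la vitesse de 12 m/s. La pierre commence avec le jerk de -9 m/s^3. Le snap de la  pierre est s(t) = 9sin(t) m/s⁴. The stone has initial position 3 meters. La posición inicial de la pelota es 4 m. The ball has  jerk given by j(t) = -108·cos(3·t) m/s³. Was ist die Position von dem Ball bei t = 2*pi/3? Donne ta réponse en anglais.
To solve this, we need to take 3 antiderivatives of our jerk equation j(t) = -108·cos(3·t). Finding the antiderivative of j(t) and using a(0) = 0: a(t) = -36·sin(3·t). Finding the antiderivative of a(t) and using v(0) = 12: v(t) = 12·cos(3·t). Integrating velocity and using the initial condition x(0) = 4, we get x(t) = 4·sin(3·t) + 4. Using x(t) = 4·sin(3·t) + 4 and substituting t = 2*pi/3, we find x = 4.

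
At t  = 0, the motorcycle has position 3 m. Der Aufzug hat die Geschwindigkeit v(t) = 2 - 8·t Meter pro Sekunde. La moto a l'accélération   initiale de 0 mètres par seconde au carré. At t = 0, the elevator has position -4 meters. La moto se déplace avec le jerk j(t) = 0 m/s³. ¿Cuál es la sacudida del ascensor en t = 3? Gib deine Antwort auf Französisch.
En partant de la vitesse v(t) = 2 - 8·t, nous prenons 2 dérivées. En prenant d/dt de v(t), nous trouvons a(t) = -8. La dérivée de l'accélération donne le jerk: j(t) = 0. En utilisant j(t) = 0 et en substituant t = 3, nous trouvons j = 0.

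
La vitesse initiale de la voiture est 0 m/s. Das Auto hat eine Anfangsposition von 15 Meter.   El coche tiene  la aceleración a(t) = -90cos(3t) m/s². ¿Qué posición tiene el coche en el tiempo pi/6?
Necesitamos integrar nuestra ecuación de la aceleración a(t) = -90·cos(3·t) 2 veces. Integrando la aceleración y usando la condición inicial v(0) = 0, obtenemos v(t) = -30·sin(3·t). Tomando ∫v(t)dt y aplicando x(0) = 15, encontramos x(t) = 10·cos(3·t) + 5. Usando x(t) = 10·cos(3·t) + 5 y sustituyendo t = pi/6, encontramos x = 5.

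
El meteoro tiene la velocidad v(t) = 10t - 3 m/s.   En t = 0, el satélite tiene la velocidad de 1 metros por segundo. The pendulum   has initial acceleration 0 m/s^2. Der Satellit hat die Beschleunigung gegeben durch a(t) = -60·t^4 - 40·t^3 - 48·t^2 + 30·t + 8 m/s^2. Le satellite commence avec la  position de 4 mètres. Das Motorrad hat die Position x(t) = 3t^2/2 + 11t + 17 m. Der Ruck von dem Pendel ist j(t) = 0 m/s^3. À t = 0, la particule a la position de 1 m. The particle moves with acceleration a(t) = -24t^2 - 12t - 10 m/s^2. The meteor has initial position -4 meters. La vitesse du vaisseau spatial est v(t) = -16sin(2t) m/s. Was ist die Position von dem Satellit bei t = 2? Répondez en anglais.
Starting from acceleration a(t) = -60·t^4 - 40·t^3 - 48·t^2 + 30·t + 8, we take 2 antiderivatives. The integral of acceleration, with v(0) = 1, gives velocity: v(t) = -12·t^5 - 10·t^4 - 16·t^3 + 15·t^2 + 8·t + 1. Integrating velocity and using the initial condition x(0) = 4, we get x(t) = -2·t^6 - 2·t^5 - 4·t^4 + 5·t^3 + 4·t^2 + t + 4. From the given position equation x(t) = -2·t^6 - 2·t^5 - 4·t^4 + 5·t^3 + 4·t^2 + t + 4, we substitute t = 2 to get x = -194.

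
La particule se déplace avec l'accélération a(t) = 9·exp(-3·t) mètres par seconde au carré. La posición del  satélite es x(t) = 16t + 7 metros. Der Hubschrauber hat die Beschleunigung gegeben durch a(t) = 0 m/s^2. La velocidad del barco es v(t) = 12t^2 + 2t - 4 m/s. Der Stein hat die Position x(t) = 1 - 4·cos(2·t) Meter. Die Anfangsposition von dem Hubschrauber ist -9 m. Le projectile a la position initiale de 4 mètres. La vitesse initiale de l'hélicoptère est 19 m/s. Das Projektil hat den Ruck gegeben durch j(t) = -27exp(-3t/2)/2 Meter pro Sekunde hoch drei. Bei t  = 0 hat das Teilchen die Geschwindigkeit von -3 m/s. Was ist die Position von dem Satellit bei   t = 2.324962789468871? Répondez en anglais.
Using x(t) = 16·t + 7 and substituting t = 2.324962789468871, we find x = 44.1994046315019.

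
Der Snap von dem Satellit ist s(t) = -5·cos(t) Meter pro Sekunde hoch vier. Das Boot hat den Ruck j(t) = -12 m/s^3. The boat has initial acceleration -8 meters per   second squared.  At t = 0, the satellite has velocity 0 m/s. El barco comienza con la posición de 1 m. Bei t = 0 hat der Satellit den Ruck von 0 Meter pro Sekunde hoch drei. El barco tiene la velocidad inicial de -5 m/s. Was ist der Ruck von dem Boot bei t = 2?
Aus der Gleichung für den Ruck j(t) = -12, setzen wir t = 2 ein und erhalten j = -12.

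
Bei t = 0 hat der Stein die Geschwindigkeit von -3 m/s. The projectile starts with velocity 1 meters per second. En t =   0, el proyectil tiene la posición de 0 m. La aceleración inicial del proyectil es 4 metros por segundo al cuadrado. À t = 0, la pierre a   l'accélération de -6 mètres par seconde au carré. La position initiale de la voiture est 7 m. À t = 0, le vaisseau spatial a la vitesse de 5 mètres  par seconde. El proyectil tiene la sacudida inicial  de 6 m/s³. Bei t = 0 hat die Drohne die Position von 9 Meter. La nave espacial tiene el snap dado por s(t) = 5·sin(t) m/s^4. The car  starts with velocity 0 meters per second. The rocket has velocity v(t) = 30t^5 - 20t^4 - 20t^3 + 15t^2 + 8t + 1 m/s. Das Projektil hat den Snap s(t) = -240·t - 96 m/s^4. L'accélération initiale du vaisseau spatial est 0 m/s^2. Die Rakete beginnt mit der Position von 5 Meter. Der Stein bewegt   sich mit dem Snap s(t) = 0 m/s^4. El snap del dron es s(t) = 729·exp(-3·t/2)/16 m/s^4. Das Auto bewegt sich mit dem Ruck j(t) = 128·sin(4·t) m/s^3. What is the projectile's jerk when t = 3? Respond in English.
We need to integrate our snap equation s(t) = -240·t - 96 1 time. Finding the antiderivative of s(t) and using j(0) = 6: j(t) = -120·t^2 - 96·t + 6. We have jerk j(t) = -120·t^2 - 96·t + 6. Substituting t = 3: j(3) = -1362.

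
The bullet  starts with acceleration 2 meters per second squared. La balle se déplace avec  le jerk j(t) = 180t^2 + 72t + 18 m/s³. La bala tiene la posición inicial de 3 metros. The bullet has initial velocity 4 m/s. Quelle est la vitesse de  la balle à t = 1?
Nous devons trouver la primitive de notre équation du jerk j(t) = 180·t^2 + 72·t + 18 2 fois. La primitive du jerk, avec a(0) = 2, donne l'accélération: a(t) = 60·t^3 + 36·t^2 + 18·t + 2. En intégrant l'accélération et en utilisant la condition initiale v(0) = 4, nous obtenons v(t) = 15·t^4 + 12·t^3 + 9·t^2 + 2·t + 4. En utilisant v(t) = 15·t^4 + 12·t^3 + 9·t^2 + 2·t + 4 et en substituant t = 1, nous trouvons v = 42.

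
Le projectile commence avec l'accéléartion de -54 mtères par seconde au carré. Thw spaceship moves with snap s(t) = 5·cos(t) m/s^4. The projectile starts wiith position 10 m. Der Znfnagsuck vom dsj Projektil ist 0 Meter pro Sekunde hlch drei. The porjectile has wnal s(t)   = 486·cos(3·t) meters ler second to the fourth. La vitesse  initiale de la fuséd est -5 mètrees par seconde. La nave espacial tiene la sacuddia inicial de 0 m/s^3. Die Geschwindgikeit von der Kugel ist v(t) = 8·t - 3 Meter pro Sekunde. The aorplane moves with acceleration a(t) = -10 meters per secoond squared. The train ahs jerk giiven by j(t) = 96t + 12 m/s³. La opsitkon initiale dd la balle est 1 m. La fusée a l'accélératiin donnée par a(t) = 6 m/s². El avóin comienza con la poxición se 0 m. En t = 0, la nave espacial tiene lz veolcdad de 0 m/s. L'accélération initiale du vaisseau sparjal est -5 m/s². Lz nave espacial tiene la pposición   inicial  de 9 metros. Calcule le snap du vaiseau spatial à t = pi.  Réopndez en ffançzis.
De l'équation du snap s(t) = 5·cos(t), nous substituons t = pi pour obtenir s = -5.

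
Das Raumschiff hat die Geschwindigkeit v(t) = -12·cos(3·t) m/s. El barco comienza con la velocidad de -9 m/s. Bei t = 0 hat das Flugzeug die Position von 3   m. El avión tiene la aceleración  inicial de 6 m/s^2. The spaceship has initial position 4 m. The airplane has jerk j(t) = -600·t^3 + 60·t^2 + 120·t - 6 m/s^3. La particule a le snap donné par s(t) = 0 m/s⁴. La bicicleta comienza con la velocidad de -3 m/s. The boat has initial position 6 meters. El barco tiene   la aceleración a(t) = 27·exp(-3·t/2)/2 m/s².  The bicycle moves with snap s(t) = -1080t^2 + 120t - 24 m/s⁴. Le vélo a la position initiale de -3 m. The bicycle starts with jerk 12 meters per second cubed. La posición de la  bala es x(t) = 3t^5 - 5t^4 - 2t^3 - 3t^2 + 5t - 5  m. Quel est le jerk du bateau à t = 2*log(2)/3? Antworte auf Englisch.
Starting from acceleration a(t) = 27·exp(-3·t/2)/2, we take 1 derivative. Differentiating acceleration, we get jerk: j(t) = -81·exp(-3·t/2)/4. From the given jerk equation j(t) = -81·exp(-3·t/2)/4, we substitute t = 2*log(2)/3 to get j = -81/8.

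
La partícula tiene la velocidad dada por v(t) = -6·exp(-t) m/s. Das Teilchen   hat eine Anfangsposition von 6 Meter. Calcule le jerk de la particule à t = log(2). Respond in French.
Nous devons dériver notre équation de la vitesse v(t) = -6·exp(-t) 2 fois. En dérivant la vitesse, nous obtenons l'accélération: a(t) = 6·exp(-t). La dérivée de l'accélération donne le jerk: j(t) = -6·exp(-t). En utilisant j(t) = -6·exp(-t) et en substituant t = log(2), nous trouvons j = -3.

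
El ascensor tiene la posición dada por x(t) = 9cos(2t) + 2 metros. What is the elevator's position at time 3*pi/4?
We have position x(t) = 9·cos(2·t) + 2. Substituting t = 3*pi/4: x(3*pi/4) = 2.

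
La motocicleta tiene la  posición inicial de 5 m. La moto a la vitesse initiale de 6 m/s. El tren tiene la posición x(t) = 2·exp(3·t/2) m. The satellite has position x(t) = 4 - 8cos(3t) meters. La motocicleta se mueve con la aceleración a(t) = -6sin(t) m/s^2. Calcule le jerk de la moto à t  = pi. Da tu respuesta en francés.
En partant de l'accélération a(t) = -6·sin(t), nous prenons 1 dérivée. En dérivant l'accélération, nous obtenons le jerk: j(t) = -6·cos(t). Nous avons le jerk j(t) = -6·cos(t). En substituant t = pi: j(pi) = 6.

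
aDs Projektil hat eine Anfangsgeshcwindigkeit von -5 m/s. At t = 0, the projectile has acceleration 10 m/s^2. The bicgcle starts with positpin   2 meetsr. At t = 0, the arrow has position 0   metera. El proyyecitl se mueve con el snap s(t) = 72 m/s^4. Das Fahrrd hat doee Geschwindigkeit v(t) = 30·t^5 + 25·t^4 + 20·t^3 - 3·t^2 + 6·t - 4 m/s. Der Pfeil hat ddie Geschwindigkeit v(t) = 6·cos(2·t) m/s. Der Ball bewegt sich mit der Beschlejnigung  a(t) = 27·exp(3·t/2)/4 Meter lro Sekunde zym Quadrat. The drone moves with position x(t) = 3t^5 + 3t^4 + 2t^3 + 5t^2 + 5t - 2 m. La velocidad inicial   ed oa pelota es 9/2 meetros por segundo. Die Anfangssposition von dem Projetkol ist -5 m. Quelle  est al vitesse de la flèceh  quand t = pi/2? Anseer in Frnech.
De l'équation de la vitesse v(t) = 6·cos(2·t), nous substituons t = pi/2 pour obtenir v = -6.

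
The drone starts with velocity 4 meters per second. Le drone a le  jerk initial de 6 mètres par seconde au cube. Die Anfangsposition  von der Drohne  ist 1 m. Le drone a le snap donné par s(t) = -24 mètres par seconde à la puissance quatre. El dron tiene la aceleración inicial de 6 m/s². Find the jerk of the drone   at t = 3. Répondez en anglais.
To solve this, we need to take 1 integral of our snap equation s(t) = -24. Taking ∫s(t)dt and applying j(0) = 6, we find j(t) = 6 - 24·t. We have jerk j(t) = 6 - 24·t. Substituting t = 3: j(3) = -66.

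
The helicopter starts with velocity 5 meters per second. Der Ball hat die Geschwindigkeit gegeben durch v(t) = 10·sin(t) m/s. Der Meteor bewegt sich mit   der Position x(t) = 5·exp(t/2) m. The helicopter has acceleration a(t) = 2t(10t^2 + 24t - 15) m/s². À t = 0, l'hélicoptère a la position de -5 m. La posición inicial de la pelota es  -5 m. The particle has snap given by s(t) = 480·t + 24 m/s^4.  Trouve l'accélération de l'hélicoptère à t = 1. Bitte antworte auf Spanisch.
Tenemos la aceleración a(t) = 2·t·(10·t^2 + 24·t - 15). Sustituyendo t = 1: a(1) = 38.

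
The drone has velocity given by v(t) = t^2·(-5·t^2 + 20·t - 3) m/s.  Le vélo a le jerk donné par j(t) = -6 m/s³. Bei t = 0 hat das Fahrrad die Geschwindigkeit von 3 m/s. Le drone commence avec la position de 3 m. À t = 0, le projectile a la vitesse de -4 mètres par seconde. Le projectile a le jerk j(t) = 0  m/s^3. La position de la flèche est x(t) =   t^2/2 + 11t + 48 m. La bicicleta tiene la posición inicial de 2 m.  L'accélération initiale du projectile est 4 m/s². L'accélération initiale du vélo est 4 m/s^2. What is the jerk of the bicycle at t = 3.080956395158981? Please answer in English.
From the given jerk equation j(t) = -6, we substitute t = 3.080956395158981 to get j = -6.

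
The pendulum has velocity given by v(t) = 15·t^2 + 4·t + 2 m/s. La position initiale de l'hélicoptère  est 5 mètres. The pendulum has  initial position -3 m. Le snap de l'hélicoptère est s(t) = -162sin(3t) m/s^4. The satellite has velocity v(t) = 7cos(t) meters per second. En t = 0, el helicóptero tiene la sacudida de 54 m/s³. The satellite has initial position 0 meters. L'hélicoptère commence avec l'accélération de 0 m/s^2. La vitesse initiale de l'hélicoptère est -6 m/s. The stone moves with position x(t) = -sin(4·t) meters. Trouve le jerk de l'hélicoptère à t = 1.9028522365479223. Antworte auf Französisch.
Nous devons intégrer notre équation du snap s(t) = -162·sin(3·t) 1 fois. La primitive du snap, avec j(0) = 54, donne le jerk: j(t) = 54·cos(3·t). Nous avons le jerk j(t) = 54·cos(3·t). En substituant t = 1.9028522365479223: j(1.9028522365479223) = 45.3272882103922.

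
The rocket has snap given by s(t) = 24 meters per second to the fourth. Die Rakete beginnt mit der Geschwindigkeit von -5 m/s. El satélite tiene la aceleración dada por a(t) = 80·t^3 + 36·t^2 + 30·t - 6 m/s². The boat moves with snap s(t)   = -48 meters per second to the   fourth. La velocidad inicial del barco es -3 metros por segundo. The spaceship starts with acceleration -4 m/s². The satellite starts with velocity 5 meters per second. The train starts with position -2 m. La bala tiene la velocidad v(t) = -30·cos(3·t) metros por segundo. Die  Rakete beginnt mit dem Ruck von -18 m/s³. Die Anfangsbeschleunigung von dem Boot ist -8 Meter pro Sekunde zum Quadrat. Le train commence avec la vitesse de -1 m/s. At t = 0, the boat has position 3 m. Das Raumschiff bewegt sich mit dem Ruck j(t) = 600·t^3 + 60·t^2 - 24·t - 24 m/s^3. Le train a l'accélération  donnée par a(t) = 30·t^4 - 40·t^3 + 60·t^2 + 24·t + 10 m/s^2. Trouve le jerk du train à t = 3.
En partant de l'accélération a(t) = 30·t^4 - 40·t^3 + 60·t^2 + 24·t + 10, nous prenons 1 dérivée. En dérivant l'accélération, nous obtenons le jerk: j(t) = 120·t^3 - 120·t^2 + 120·t + 24. Nous avons le jerk j(t) = 120·t^3 - 120·t^2 + 120·t + 24. En substituant t = 3: j(3) = 2544.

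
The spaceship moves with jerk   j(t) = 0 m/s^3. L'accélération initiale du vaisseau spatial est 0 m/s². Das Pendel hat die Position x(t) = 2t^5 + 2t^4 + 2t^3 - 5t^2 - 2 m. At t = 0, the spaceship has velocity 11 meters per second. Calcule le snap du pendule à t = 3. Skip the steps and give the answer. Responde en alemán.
Die Antwort ist 768.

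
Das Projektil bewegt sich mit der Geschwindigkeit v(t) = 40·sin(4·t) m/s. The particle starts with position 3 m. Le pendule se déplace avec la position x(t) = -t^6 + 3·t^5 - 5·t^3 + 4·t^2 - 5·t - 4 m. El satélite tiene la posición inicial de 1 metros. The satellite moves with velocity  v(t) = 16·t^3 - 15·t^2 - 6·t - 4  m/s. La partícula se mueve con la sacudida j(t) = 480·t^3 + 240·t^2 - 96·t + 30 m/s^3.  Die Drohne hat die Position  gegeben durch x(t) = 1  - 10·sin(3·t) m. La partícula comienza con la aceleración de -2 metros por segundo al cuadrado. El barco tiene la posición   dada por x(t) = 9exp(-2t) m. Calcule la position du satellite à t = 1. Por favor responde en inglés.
Starting from velocity v(t) = 16·t^3 - 15·t^2 - 6·t - 4, we take 1 integral. Integrating velocity and using the initial condition x(0) = 1, we get x(t) = 4·t^4 - 5·t^3 - 3·t^2 - 4·t + 1. Using x(t) = 4·t^4 - 5·t^3 - 3·t^2 - 4·t + 1 and substituting t = 1, we find x = -7.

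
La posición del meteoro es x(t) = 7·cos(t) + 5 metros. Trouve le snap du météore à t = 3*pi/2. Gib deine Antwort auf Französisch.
Nous devons dériver notre équation de la position x(t) = 7·cos(t) + 5 4 fois. En dérivant la position, nous obtenons la vitesse: v(t) = -7·sin(t). En prenant d/dt de v(t), nous trouvons a(t) = -7·cos(t). En prenant d/dt de a(t), nous trouvons j(t) = 7·sin(t). En dérivant le jerk, nous obtenons le snap: s(t) = 7·cos(t). De l'équation du snap s(t) = 7·cos(t), nous substituons t = 3*pi/2 pour obtenir s = 0.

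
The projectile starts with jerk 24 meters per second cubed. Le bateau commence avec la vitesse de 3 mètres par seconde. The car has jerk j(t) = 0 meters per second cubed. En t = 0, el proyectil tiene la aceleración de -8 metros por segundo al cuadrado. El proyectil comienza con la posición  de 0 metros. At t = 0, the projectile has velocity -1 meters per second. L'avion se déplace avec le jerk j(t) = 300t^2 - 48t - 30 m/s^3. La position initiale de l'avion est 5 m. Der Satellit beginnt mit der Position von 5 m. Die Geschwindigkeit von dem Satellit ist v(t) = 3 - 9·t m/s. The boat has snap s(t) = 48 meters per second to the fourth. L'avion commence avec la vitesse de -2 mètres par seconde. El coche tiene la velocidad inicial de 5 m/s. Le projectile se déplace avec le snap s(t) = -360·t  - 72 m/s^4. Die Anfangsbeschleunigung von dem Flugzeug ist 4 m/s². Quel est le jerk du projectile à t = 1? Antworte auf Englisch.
Starting from snap s(t) = -360·t - 72, we take 1 integral. Integrating snap and using the initial condition j(0) = 24, we get j(t) = -180·t^2 - 72·t + 24. Using j(t) = -180·t^2 - 72·t + 24 and substituting t = 1, we find j = -228.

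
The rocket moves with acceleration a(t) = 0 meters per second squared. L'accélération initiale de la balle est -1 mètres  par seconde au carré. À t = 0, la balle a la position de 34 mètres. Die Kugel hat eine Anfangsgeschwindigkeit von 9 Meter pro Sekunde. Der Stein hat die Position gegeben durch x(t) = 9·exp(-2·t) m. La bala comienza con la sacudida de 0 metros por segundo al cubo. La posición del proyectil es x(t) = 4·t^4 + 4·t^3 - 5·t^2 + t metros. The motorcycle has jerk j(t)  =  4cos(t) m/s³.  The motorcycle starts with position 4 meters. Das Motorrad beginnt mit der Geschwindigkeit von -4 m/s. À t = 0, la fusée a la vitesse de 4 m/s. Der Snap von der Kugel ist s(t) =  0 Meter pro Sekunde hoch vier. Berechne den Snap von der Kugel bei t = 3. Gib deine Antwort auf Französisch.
De l'équation du snap s(t) = 0, nous substituons t = 3 pour obtenir s = 0.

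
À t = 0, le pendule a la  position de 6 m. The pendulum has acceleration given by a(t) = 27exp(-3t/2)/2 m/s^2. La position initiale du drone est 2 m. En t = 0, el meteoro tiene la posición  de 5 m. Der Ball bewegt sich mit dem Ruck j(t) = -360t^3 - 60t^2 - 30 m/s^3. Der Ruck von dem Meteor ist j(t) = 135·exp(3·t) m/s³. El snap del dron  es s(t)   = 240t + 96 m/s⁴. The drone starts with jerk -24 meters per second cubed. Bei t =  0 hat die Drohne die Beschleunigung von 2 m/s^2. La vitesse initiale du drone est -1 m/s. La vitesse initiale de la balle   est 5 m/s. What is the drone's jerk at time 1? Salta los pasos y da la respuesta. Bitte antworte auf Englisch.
The answer is 192.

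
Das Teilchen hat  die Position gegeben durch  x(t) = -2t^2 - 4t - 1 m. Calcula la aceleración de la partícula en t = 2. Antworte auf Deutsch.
Wir müssen unsere Gleichung für die Position x(t) = -2·t^2 - 4·t - 1 2-mal ableiten. Die Ableitung von der Position ergibt die Geschwindigkeit: v(t) = -4·t - 4. Mit d/dt von v(t) finden wir a(t) = -4. Mit a(t) = -4 und Einsetzen von t = 2, finden wir a = -4.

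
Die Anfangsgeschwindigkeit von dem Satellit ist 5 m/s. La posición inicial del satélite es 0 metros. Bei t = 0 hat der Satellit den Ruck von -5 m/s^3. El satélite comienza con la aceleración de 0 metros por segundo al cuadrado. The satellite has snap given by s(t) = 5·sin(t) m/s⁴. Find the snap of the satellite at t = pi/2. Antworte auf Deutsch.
Mit s(t) = 5·sin(t) und Einsetzen von t = pi/2, finden wir s = 5.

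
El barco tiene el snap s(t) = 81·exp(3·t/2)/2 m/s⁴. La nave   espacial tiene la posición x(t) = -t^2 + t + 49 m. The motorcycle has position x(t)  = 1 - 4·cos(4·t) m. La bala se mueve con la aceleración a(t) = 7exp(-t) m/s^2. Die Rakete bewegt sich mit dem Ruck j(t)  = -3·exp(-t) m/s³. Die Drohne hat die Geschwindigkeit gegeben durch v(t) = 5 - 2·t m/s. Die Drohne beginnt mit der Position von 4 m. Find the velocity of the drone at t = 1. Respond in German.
Aus der Gleichung für die Geschwindigkeit v(t) = 5 - 2·t, setzen wir t = 1 ein und erhalten v = 3.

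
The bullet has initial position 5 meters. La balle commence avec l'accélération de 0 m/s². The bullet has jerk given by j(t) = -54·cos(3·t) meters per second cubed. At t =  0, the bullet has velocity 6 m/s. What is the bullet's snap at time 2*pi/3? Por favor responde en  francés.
Pour résoudre ceci, nous devons prendre 1 dérivée de notre équation du jerk j(t) = -54·cos(3·t). La dérivée du jerk donne le snap: s(t) = 162·sin(3·t). En utilisant s(t) = 162·sin(3·t) et en substituant t = 2*pi/3, nous trouvons s = 0.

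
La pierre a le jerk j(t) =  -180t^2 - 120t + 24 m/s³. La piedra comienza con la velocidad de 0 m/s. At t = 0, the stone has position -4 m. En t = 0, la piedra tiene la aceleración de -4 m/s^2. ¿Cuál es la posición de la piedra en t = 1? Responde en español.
Para resolver esto, necesitamos tomar 3 integrales de nuestra ecuación de la sacudida j(t) = -180·t^2 - 120·t + 24. Integrando la sacudida y usando la condición inicial a(0) = -4, obtenemos a(t) = -60·t^3 - 60·t^2 + 24·t - 4. Integrando la aceleración y usando la condición inicial v(0) = 0, obtenemos v(t) = t·(-15·t^3 - 20·t^2 + 12·t - 4). La integral de la velocidad, con x(0) = -4, da la posición: x(t) = -3·t^5 - 5·t^4 + 4·t^3 - 2·t^2 - 4. Usando x(t) = -3·t^5 - 5·t^4 + 4·t^3 - 2·t^2 - 4 y sustituyendo t = 1, encontramos x = -10.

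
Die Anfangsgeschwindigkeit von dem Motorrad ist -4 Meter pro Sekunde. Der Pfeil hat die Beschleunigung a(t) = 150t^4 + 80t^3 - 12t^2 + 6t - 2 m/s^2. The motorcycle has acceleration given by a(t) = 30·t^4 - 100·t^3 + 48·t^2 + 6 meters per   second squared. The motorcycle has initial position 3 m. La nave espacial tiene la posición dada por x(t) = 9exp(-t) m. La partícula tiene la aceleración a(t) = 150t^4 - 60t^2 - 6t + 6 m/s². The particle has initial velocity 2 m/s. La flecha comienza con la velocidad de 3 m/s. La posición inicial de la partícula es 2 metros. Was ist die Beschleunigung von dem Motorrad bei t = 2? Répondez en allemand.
Mit a(t) = 30·t^4 - 100·t^3 + 48·t^2 + 6 und Einsetzen von t = 2, finden wir a = -122.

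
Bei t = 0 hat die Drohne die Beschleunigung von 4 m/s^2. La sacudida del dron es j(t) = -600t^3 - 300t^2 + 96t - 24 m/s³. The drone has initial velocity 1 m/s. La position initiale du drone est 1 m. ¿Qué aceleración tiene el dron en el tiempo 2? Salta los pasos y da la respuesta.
La aceleración en t = 2 es a = -3052.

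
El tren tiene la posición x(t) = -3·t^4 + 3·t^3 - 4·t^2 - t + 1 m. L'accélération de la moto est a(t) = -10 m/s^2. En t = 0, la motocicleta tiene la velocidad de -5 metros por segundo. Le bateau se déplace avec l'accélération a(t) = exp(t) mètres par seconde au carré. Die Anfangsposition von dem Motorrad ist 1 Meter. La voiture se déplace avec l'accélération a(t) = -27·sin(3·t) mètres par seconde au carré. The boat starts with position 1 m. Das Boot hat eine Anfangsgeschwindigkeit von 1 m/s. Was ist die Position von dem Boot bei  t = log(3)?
Ausgehend von der Beschleunigung a(t) = exp(t), nehmen wir 2 Integrale. Mit ∫a(t)dt und Anwendung von v(0) = 1, finden wir v(t) = exp(t). Das Integral von der Geschwindigkeit, mit x(0) = 1, ergibt die Position: x(t) = exp(t). Aus der Gleichung für die Position x(t) = exp(t), setzen wir t = log(3) ein und erhalten x = 3.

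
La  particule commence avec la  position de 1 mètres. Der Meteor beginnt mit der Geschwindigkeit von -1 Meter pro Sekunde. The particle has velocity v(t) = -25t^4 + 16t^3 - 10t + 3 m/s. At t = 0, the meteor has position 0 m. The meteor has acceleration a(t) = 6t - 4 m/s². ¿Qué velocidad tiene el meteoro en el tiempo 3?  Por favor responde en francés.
Nous devons intégrer notre équation de l'accélération a(t) = 6·t - 4 1 fois. La primitive de l'accélération, avec v(0) = -1, donne la vitesse: v(t) = 3·t^2 - 4·t - 1. De l'équation de la vitesse v(t) = 3·t^2 - 4·t - 1, nous substituons t = 3 pour obtenir v = 14.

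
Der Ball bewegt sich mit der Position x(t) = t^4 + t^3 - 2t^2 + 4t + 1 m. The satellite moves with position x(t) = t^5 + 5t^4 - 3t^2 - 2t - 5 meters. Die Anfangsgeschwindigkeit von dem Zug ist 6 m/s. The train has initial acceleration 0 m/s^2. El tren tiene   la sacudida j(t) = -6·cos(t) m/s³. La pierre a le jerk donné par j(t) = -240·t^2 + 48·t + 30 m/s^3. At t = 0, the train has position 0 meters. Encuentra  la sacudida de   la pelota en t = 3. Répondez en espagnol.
Para resolver esto, necesitamos tomar 3 derivadas de nuestra ecuación de la posición x(t) = t^4 + t^3 - 2·t^2 + 4·t + 1. La derivada de la posición da la velocidad: v(t) = 4·t^3 + 3·t^2 - 4·t + 4. La derivada de la velocidad da la aceleración: a(t) = 12·t^2 + 6·t - 4. La derivada de la aceleración da la sacudida: j(t) = 24·t + 6. Usando j(t) = 24·t + 6 y sustituyendo t = 3, encontramos j = 78.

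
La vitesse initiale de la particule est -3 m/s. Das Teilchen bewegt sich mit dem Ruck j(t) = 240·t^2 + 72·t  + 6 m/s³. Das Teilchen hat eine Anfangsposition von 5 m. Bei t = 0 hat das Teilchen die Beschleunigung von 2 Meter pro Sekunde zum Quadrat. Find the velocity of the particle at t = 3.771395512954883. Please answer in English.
To find the answer, we compute 2 integrals of j(t) = 240·t^2 + 72·t + 6. Taking ∫j(t)dt and applying a(0) = 2, we find a(t) = 80·t^3 + 36·t^2 + 6·t + 2. Taking ∫a(t)dt and applying v(0) = -3, we find v(t) = 20·t^4 + 12·t^3 + 3·t^2 + 2·t - 3. We have velocity v(t) = 20·t^4 + 12·t^3 + 3·t^2 + 2·t - 3. Substituting t = 3.771395512954883: v(3.771395512954883) = 4737.03482919224.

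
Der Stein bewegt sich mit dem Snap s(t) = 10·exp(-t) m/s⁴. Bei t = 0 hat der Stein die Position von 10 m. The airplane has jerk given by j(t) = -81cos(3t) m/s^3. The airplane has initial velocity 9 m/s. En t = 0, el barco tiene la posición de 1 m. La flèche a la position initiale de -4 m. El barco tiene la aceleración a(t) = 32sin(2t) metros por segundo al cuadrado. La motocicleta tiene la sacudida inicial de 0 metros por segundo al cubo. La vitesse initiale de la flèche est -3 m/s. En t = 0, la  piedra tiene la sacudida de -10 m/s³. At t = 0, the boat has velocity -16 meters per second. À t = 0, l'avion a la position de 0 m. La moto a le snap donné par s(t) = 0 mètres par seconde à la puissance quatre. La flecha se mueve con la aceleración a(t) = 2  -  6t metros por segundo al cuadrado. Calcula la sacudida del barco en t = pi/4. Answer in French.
En partant de l'accélération a(t) = 32·sin(2·t), nous prenons 1 dérivée. En prenant d/dt de a(t), nous trouvons j(t) = 64·cos(2·t). De l'équation du jerk j(t) = 64·cos(2·t), nous substituons t = pi/4 pour obtenir j = 0.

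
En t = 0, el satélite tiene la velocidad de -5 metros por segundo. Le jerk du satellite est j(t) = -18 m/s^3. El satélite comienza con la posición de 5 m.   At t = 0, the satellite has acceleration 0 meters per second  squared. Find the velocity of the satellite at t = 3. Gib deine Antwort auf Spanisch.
Necesitamos integrar nuestra ecuación de la sacudida j(t) = -18 2 veces. La antiderivada de la sacudida, con a(0) = 0, da la aceleración: a(t) = -18·t. Tomando ∫a(t)dt y aplicando v(0) = -5, encontramos v(t) = -9·t^2 - 5. De la ecuación de la velocidad v(t) = -9·t^2 - 5, sustituimos t = 3 para obtener v = -86.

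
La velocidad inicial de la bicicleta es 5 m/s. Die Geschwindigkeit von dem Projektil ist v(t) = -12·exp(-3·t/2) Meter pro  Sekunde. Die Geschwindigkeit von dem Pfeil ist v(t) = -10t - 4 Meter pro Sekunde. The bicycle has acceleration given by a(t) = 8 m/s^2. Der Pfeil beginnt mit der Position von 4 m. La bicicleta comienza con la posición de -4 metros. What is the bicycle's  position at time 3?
We must find the antiderivative of our acceleration equation a(t) = 8 2 times. Taking ∫a(t)dt and applying v(0) = 5, we find v(t) = 8·t + 5. Taking ∫v(t)dt and applying x(0) = -4, we find x(t) = 4·t^2 + 5·t - 4. Using x(t) = 4·t^2 + 5·t - 4 and substituting t = 3, we find x = 47.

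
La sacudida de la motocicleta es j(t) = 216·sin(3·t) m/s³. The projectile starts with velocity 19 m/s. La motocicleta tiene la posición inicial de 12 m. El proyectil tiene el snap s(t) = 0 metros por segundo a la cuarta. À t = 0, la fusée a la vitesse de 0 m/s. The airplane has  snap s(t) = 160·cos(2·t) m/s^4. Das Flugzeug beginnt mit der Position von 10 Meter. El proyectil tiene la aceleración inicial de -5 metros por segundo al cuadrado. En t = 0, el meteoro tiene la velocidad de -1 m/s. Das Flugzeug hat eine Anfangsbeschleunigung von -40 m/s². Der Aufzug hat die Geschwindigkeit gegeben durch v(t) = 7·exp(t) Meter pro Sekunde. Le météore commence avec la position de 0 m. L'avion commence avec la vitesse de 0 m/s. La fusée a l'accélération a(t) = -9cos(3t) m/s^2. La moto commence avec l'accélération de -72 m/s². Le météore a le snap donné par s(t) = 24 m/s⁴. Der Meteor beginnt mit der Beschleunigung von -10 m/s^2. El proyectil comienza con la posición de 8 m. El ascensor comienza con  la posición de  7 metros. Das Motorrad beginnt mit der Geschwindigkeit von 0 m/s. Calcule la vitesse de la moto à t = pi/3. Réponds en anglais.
Starting from jerk j(t) = 216·sin(3·t), we take 2 antiderivatives. Finding the antiderivative of j(t) and using a(0) = -72: a(t) = -72·cos(3·t). Integrating acceleration and using the initial condition v(0) = 0, we get v(t) = -24·sin(3·t). Using v(t) = -24·sin(3·t) and substituting t = pi/3, we find v = 0.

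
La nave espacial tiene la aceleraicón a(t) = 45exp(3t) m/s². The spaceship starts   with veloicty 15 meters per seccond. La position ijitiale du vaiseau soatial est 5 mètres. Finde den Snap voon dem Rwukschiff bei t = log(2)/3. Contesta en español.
Partiendo de la aceleración a(t) = 45·exp(3·t), tomamos 2 derivadas. La derivada de la aceleración da la sacudida: j(t) = 135·exp(3·t). Tomando d/dt de j(t), encontramos s(t) = 405·exp(3·t). Tenemos el snap s(t) = 405·exp(3·t). Sustituyendo t = log(2)/3: s(log(2)/3) = 810.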